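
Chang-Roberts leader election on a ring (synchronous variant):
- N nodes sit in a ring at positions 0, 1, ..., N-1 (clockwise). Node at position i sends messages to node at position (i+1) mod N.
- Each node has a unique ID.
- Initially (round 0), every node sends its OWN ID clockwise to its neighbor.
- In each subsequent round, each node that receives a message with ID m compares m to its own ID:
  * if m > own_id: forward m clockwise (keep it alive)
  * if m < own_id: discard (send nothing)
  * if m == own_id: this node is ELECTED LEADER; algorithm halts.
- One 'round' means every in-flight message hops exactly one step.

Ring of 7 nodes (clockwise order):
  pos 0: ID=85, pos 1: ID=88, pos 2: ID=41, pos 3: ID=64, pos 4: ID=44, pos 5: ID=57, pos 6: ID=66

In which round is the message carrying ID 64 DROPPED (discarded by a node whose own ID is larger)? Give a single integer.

Round 1: pos1(id88) recv 85: drop; pos2(id41) recv 88: fwd; pos3(id64) recv 41: drop; pos4(id44) recv 64: fwd; pos5(id57) recv 44: drop; pos6(id66) recv 57: drop; pos0(id85) recv 66: drop
Round 2: pos3(id64) recv 88: fwd; pos5(id57) recv 64: fwd
Round 3: pos4(id44) recv 88: fwd; pos6(id66) recv 64: drop
Round 4: pos5(id57) recv 88: fwd
Round 5: pos6(id66) recv 88: fwd
Round 6: pos0(id85) recv 88: fwd
Round 7: pos1(id88) recv 88: ELECTED
Message ID 64 originates at pos 3; dropped at pos 6 in round 3

Answer: 3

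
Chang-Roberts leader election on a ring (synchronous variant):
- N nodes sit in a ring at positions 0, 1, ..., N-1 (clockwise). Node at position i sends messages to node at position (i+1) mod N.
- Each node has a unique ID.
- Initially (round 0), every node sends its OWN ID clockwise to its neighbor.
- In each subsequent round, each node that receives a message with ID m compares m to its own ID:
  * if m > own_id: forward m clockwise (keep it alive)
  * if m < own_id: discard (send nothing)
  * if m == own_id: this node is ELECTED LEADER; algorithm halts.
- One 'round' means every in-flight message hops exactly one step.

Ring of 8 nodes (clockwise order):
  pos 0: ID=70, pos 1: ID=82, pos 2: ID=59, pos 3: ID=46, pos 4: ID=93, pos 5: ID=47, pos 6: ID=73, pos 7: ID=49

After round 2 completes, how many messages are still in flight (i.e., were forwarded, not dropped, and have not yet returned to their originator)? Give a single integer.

Answer: 3

Derivation:
Round 1: pos1(id82) recv 70: drop; pos2(id59) recv 82: fwd; pos3(id46) recv 59: fwd; pos4(id93) recv 46: drop; pos5(id47) recv 93: fwd; pos6(id73) recv 47: drop; pos7(id49) recv 73: fwd; pos0(id70) recv 49: drop
Round 2: pos3(id46) recv 82: fwd; pos4(id93) recv 59: drop; pos6(id73) recv 93: fwd; pos0(id70) recv 73: fwd
After round 2: 3 messages still in flight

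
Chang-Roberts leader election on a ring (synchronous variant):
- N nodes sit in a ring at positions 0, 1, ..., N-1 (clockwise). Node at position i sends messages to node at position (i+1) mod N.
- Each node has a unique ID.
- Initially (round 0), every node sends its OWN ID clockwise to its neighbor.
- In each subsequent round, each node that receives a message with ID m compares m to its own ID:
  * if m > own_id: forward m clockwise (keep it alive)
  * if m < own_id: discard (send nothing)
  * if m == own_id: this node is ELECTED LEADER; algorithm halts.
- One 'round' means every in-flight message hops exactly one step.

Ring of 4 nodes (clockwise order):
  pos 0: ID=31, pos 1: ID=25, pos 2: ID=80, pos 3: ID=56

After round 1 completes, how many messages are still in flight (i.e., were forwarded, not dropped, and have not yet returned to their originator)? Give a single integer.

Answer: 3

Derivation:
Round 1: pos1(id25) recv 31: fwd; pos2(id80) recv 25: drop; pos3(id56) recv 80: fwd; pos0(id31) recv 56: fwd
After round 1: 3 messages still in flight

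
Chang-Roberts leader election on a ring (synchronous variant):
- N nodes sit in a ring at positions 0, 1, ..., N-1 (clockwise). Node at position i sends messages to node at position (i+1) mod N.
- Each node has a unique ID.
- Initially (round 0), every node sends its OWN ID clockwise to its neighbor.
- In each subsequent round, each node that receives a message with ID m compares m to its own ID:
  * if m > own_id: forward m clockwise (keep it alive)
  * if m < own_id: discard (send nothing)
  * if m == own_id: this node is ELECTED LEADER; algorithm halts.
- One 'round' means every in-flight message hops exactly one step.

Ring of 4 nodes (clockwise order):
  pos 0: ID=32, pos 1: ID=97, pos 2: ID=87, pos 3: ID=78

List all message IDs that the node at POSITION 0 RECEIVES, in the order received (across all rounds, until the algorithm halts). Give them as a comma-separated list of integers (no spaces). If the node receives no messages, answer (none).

Answer: 78,87,97

Derivation:
Round 1: pos1(id97) recv 32: drop; pos2(id87) recv 97: fwd; pos3(id78) recv 87: fwd; pos0(id32) recv 78: fwd
Round 2: pos3(id78) recv 97: fwd; pos0(id32) recv 87: fwd; pos1(id97) recv 78: drop
Round 3: pos0(id32) recv 97: fwd; pos1(id97) recv 87: drop
Round 4: pos1(id97) recv 97: ELECTED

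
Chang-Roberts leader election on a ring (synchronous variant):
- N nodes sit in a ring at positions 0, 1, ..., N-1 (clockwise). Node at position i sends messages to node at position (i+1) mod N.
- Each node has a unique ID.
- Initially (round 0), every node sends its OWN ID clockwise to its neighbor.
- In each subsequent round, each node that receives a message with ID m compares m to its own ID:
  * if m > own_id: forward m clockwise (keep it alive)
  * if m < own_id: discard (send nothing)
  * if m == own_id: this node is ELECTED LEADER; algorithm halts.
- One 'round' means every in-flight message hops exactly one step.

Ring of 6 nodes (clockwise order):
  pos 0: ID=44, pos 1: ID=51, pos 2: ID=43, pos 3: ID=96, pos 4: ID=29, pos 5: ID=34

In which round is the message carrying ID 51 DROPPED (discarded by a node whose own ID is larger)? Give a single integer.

Answer: 2

Derivation:
Round 1: pos1(id51) recv 44: drop; pos2(id43) recv 51: fwd; pos3(id96) recv 43: drop; pos4(id29) recv 96: fwd; pos5(id34) recv 29: drop; pos0(id44) recv 34: drop
Round 2: pos3(id96) recv 51: drop; pos5(id34) recv 96: fwd
Round 3: pos0(id44) recv 96: fwd
Round 4: pos1(id51) recv 96: fwd
Round 5: pos2(id43) recv 96: fwd
Round 6: pos3(id96) recv 96: ELECTED
Message ID 51 originates at pos 1; dropped at pos 3 in round 2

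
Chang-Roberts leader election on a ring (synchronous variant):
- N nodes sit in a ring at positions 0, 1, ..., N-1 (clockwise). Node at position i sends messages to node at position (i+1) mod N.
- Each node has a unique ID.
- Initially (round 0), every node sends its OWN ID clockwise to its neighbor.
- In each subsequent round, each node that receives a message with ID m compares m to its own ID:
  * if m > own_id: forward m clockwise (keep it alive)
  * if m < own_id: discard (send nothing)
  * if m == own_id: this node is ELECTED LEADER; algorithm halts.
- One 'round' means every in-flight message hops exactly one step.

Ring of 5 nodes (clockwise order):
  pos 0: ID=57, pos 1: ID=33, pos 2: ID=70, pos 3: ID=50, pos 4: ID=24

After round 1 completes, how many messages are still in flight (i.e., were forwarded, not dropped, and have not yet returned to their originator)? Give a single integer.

Answer: 3

Derivation:
Round 1: pos1(id33) recv 57: fwd; pos2(id70) recv 33: drop; pos3(id50) recv 70: fwd; pos4(id24) recv 50: fwd; pos0(id57) recv 24: drop
After round 1: 3 messages still in flight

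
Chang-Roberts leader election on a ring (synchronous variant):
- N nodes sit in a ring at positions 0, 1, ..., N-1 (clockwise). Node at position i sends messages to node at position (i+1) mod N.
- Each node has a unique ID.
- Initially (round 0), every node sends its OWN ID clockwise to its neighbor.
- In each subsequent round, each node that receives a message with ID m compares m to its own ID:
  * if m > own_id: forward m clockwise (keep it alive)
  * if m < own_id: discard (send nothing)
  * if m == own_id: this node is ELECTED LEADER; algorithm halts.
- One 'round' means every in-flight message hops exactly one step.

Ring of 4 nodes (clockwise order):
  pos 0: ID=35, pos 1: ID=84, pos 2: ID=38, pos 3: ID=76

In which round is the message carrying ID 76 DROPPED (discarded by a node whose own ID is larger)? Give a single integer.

Round 1: pos1(id84) recv 35: drop; pos2(id38) recv 84: fwd; pos3(id76) recv 38: drop; pos0(id35) recv 76: fwd
Round 2: pos3(id76) recv 84: fwd; pos1(id84) recv 76: drop
Round 3: pos0(id35) recv 84: fwd
Round 4: pos1(id84) recv 84: ELECTED
Message ID 76 originates at pos 3; dropped at pos 1 in round 2

Answer: 2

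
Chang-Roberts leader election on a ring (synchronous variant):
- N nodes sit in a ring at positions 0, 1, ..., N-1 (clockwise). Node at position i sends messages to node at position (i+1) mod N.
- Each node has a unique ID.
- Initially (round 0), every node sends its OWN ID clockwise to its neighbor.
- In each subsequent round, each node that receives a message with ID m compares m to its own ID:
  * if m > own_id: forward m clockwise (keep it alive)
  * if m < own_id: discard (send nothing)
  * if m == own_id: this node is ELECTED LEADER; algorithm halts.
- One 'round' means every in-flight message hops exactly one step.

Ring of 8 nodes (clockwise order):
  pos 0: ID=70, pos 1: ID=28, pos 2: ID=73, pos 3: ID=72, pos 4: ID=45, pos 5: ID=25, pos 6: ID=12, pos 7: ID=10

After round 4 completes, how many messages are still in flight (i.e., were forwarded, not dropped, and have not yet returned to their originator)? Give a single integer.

Answer: 2

Derivation:
Round 1: pos1(id28) recv 70: fwd; pos2(id73) recv 28: drop; pos3(id72) recv 73: fwd; pos4(id45) recv 72: fwd; pos5(id25) recv 45: fwd; pos6(id12) recv 25: fwd; pos7(id10) recv 12: fwd; pos0(id70) recv 10: drop
Round 2: pos2(id73) recv 70: drop; pos4(id45) recv 73: fwd; pos5(id25) recv 72: fwd; pos6(id12) recv 45: fwd; pos7(id10) recv 25: fwd; pos0(id70) recv 12: drop
Round 3: pos5(id25) recv 73: fwd; pos6(id12) recv 72: fwd; pos7(id10) recv 45: fwd; pos0(id70) recv 25: drop
Round 4: pos6(id12) recv 73: fwd; pos7(id10) recv 72: fwd; pos0(id70) recv 45: drop
After round 4: 2 messages still in flight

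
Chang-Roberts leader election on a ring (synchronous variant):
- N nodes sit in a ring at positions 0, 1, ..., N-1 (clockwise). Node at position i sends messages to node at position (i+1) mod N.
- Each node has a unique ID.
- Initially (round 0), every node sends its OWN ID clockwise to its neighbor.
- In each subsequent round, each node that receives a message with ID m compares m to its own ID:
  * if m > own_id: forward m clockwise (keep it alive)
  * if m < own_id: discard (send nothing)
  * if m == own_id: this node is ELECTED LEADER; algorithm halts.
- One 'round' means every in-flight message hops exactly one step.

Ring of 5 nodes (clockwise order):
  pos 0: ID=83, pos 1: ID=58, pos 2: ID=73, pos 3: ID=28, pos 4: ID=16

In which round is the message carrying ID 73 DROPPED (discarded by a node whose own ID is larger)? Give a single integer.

Answer: 3

Derivation:
Round 1: pos1(id58) recv 83: fwd; pos2(id73) recv 58: drop; pos3(id28) recv 73: fwd; pos4(id16) recv 28: fwd; pos0(id83) recv 16: drop
Round 2: pos2(id73) recv 83: fwd; pos4(id16) recv 73: fwd; pos0(id83) recv 28: drop
Round 3: pos3(id28) recv 83: fwd; pos0(id83) recv 73: drop
Round 4: pos4(id16) recv 83: fwd
Round 5: pos0(id83) recv 83: ELECTED
Message ID 73 originates at pos 2; dropped at pos 0 in round 3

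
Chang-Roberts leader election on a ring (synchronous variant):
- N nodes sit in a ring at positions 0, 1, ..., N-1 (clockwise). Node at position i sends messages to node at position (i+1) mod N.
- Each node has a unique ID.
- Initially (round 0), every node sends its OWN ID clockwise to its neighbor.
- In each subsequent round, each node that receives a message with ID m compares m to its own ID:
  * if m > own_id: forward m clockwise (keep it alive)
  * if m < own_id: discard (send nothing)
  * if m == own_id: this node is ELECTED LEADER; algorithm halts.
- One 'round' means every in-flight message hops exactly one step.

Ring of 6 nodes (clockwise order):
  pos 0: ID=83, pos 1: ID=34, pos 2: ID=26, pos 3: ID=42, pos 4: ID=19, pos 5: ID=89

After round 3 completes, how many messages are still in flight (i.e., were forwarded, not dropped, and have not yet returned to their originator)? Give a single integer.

Answer: 2

Derivation:
Round 1: pos1(id34) recv 83: fwd; pos2(id26) recv 34: fwd; pos3(id42) recv 26: drop; pos4(id19) recv 42: fwd; pos5(id89) recv 19: drop; pos0(id83) recv 89: fwd
Round 2: pos2(id26) recv 83: fwd; pos3(id42) recv 34: drop; pos5(id89) recv 42: drop; pos1(id34) recv 89: fwd
Round 3: pos3(id42) recv 83: fwd; pos2(id26) recv 89: fwd
After round 3: 2 messages still in flight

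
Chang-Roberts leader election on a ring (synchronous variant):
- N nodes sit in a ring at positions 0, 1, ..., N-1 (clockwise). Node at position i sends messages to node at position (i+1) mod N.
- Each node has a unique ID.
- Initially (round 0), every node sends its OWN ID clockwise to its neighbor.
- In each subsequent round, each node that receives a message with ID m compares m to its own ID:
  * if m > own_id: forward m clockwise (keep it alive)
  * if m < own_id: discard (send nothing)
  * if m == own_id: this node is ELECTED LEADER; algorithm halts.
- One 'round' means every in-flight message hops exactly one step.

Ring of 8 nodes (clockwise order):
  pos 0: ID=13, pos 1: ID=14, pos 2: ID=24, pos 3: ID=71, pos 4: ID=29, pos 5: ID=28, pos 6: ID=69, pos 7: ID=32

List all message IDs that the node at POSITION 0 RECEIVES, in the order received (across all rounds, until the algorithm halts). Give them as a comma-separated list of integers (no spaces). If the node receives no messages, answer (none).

Answer: 32,69,71

Derivation:
Round 1: pos1(id14) recv 13: drop; pos2(id24) recv 14: drop; pos3(id71) recv 24: drop; pos4(id29) recv 71: fwd; pos5(id28) recv 29: fwd; pos6(id69) recv 28: drop; pos7(id32) recv 69: fwd; pos0(id13) recv 32: fwd
Round 2: pos5(id28) recv 71: fwd; pos6(id69) recv 29: drop; pos0(id13) recv 69: fwd; pos1(id14) recv 32: fwd
Round 3: pos6(id69) recv 71: fwd; pos1(id14) recv 69: fwd; pos2(id24) recv 32: fwd
Round 4: pos7(id32) recv 71: fwd; pos2(id24) recv 69: fwd; pos3(id71) recv 32: drop
Round 5: pos0(id13) recv 71: fwd; pos3(id71) recv 69: drop
Round 6: pos1(id14) recv 71: fwd
Round 7: pos2(id24) recv 71: fwd
Round 8: pos3(id71) recv 71: ELECTED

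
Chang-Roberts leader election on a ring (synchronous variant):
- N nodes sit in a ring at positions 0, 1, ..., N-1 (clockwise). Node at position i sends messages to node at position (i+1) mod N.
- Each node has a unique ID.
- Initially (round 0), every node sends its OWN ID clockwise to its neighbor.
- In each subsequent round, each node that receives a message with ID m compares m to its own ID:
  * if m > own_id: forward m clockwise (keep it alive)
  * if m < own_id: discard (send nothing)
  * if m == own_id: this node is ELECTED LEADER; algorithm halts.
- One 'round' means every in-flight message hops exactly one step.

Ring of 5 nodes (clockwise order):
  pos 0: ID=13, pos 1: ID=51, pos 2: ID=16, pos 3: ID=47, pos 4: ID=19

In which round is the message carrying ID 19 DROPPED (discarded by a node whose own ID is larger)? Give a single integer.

Answer: 2

Derivation:
Round 1: pos1(id51) recv 13: drop; pos2(id16) recv 51: fwd; pos3(id47) recv 16: drop; pos4(id19) recv 47: fwd; pos0(id13) recv 19: fwd
Round 2: pos3(id47) recv 51: fwd; pos0(id13) recv 47: fwd; pos1(id51) recv 19: drop
Round 3: pos4(id19) recv 51: fwd; pos1(id51) recv 47: drop
Round 4: pos0(id13) recv 51: fwd
Round 5: pos1(id51) recv 51: ELECTED
Message ID 19 originates at pos 4; dropped at pos 1 in round 2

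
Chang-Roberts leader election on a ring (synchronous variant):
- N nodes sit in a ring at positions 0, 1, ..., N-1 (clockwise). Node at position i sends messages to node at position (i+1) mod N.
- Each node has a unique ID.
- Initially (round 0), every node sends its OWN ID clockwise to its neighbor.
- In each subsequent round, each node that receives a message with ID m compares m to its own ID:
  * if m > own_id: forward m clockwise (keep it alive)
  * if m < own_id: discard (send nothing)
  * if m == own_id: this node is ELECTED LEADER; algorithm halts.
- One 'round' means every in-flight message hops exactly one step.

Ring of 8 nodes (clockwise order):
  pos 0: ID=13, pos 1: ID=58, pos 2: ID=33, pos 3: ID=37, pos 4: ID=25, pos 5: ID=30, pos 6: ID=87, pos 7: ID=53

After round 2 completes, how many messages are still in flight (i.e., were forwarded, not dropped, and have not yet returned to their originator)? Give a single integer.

Answer: 3

Derivation:
Round 1: pos1(id58) recv 13: drop; pos2(id33) recv 58: fwd; pos3(id37) recv 33: drop; pos4(id25) recv 37: fwd; pos5(id30) recv 25: drop; pos6(id87) recv 30: drop; pos7(id53) recv 87: fwd; pos0(id13) recv 53: fwd
Round 2: pos3(id37) recv 58: fwd; pos5(id30) recv 37: fwd; pos0(id13) recv 87: fwd; pos1(id58) recv 53: drop
After round 2: 3 messages still in flight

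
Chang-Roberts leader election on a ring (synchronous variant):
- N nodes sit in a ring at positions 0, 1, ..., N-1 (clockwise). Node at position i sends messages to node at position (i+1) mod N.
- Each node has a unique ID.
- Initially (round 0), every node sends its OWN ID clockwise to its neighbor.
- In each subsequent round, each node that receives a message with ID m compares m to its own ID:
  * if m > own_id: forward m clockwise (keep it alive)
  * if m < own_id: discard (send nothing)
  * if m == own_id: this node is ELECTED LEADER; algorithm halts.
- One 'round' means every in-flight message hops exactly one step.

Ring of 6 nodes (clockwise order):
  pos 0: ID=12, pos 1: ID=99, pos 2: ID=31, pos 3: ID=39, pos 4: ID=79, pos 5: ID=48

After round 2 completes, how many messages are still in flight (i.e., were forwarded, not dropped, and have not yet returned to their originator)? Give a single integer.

Round 1: pos1(id99) recv 12: drop; pos2(id31) recv 99: fwd; pos3(id39) recv 31: drop; pos4(id79) recv 39: drop; pos5(id48) recv 79: fwd; pos0(id12) recv 48: fwd
Round 2: pos3(id39) recv 99: fwd; pos0(id12) recv 79: fwd; pos1(id99) recv 48: drop
After round 2: 2 messages still in flight

Answer: 2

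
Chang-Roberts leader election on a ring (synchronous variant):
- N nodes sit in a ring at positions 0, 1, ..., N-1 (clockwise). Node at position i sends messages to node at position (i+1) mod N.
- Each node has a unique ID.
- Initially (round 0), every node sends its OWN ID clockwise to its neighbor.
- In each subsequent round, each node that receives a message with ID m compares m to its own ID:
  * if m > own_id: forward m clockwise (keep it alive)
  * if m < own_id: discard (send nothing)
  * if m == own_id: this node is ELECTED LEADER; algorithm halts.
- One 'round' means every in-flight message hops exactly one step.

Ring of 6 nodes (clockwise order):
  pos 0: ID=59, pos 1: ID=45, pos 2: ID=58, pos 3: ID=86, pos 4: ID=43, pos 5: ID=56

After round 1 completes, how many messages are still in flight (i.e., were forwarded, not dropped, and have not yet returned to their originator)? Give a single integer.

Answer: 2

Derivation:
Round 1: pos1(id45) recv 59: fwd; pos2(id58) recv 45: drop; pos3(id86) recv 58: drop; pos4(id43) recv 86: fwd; pos5(id56) recv 43: drop; pos0(id59) recv 56: drop
After round 1: 2 messages still in flight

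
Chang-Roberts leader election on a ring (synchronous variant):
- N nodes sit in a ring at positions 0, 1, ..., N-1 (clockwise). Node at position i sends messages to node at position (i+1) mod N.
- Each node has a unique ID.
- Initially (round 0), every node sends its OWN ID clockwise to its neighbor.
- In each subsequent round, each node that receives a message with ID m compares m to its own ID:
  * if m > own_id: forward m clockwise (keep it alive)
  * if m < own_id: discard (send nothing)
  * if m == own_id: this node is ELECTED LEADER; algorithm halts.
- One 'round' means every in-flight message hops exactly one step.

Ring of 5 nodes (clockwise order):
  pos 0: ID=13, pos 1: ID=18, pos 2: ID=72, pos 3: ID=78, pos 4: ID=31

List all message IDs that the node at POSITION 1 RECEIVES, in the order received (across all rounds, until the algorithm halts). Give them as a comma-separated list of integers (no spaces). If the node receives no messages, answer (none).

Answer: 13,31,78

Derivation:
Round 1: pos1(id18) recv 13: drop; pos2(id72) recv 18: drop; pos3(id78) recv 72: drop; pos4(id31) recv 78: fwd; pos0(id13) recv 31: fwd
Round 2: pos0(id13) recv 78: fwd; pos1(id18) recv 31: fwd
Round 3: pos1(id18) recv 78: fwd; pos2(id72) recv 31: drop
Round 4: pos2(id72) recv 78: fwd
Round 5: pos3(id78) recv 78: ELECTED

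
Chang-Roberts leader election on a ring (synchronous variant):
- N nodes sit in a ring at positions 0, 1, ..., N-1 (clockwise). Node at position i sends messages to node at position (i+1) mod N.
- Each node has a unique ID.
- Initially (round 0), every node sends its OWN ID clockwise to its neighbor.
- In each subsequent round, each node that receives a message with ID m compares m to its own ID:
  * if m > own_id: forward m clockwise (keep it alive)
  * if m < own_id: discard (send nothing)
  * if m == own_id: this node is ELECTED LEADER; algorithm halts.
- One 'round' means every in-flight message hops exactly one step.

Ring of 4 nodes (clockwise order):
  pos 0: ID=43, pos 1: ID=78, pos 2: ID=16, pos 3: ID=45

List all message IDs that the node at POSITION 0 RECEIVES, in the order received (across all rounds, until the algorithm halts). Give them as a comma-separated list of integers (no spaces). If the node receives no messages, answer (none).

Answer: 45,78

Derivation:
Round 1: pos1(id78) recv 43: drop; pos2(id16) recv 78: fwd; pos3(id45) recv 16: drop; pos0(id43) recv 45: fwd
Round 2: pos3(id45) recv 78: fwd; pos1(id78) recv 45: drop
Round 3: pos0(id43) recv 78: fwd
Round 4: pos1(id78) recv 78: ELECTED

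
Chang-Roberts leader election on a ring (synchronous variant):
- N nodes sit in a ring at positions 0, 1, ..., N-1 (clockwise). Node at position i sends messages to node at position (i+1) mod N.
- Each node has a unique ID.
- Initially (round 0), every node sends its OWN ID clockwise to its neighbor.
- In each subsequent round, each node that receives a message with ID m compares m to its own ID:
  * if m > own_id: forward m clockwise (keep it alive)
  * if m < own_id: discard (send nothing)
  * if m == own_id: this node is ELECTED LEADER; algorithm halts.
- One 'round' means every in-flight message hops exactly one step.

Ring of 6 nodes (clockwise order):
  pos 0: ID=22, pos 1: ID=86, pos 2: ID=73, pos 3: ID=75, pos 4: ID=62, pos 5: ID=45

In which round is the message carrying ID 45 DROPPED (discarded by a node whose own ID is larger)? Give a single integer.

Answer: 2

Derivation:
Round 1: pos1(id86) recv 22: drop; pos2(id73) recv 86: fwd; pos3(id75) recv 73: drop; pos4(id62) recv 75: fwd; pos5(id45) recv 62: fwd; pos0(id22) recv 45: fwd
Round 2: pos3(id75) recv 86: fwd; pos5(id45) recv 75: fwd; pos0(id22) recv 62: fwd; pos1(id86) recv 45: drop
Round 3: pos4(id62) recv 86: fwd; pos0(id22) recv 75: fwd; pos1(id86) recv 62: drop
Round 4: pos5(id45) recv 86: fwd; pos1(id86) recv 75: drop
Round 5: pos0(id22) recv 86: fwd
Round 6: pos1(id86) recv 86: ELECTED
Message ID 45 originates at pos 5; dropped at pos 1 in round 2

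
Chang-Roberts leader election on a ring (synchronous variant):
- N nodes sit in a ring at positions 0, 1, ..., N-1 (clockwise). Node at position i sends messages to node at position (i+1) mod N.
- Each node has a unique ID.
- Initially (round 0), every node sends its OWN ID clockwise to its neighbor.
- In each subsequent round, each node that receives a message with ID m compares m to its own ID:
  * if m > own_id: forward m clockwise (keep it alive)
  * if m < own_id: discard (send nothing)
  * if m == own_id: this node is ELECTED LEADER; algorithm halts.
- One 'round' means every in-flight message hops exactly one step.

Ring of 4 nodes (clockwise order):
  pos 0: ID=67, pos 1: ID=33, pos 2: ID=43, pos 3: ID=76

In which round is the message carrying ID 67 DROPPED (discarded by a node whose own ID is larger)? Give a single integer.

Round 1: pos1(id33) recv 67: fwd; pos2(id43) recv 33: drop; pos3(id76) recv 43: drop; pos0(id67) recv 76: fwd
Round 2: pos2(id43) recv 67: fwd; pos1(id33) recv 76: fwd
Round 3: pos3(id76) recv 67: drop; pos2(id43) recv 76: fwd
Round 4: pos3(id76) recv 76: ELECTED
Message ID 67 originates at pos 0; dropped at pos 3 in round 3

Answer: 3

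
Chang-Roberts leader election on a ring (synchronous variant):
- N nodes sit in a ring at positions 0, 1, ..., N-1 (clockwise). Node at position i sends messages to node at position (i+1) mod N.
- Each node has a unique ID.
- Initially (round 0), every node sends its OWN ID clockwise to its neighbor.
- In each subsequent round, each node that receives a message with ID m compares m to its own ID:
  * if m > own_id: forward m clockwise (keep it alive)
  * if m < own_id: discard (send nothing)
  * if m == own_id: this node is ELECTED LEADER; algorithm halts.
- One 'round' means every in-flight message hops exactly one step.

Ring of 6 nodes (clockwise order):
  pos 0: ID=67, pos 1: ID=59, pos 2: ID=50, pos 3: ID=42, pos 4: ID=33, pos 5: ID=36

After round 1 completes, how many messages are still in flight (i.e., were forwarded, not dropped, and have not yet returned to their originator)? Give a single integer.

Round 1: pos1(id59) recv 67: fwd; pos2(id50) recv 59: fwd; pos3(id42) recv 50: fwd; pos4(id33) recv 42: fwd; pos5(id36) recv 33: drop; pos0(id67) recv 36: drop
After round 1: 4 messages still in flight

Answer: 4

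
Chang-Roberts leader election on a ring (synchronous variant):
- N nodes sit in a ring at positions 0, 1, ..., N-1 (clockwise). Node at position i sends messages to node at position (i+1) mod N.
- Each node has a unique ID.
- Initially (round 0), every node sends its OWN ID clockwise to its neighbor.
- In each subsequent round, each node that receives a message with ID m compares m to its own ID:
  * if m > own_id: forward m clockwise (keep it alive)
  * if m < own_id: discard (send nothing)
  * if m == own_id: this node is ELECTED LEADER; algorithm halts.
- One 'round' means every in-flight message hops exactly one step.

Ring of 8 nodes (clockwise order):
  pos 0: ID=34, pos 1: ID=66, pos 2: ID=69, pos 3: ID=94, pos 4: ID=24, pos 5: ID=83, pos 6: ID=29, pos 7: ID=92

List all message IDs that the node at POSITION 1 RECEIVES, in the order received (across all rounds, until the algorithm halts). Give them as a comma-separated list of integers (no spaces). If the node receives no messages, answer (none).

Answer: 34,92,94

Derivation:
Round 1: pos1(id66) recv 34: drop; pos2(id69) recv 66: drop; pos3(id94) recv 69: drop; pos4(id24) recv 94: fwd; pos5(id83) recv 24: drop; pos6(id29) recv 83: fwd; pos7(id92) recv 29: drop; pos0(id34) recv 92: fwd
Round 2: pos5(id83) recv 94: fwd; pos7(id92) recv 83: drop; pos1(id66) recv 92: fwd
Round 3: pos6(id29) recv 94: fwd; pos2(id69) recv 92: fwd
Round 4: pos7(id92) recv 94: fwd; pos3(id94) recv 92: drop
Round 5: pos0(id34) recv 94: fwd
Round 6: pos1(id66) recv 94: fwd
Round 7: pos2(id69) recv 94: fwd
Round 8: pos3(id94) recv 94: ELECTED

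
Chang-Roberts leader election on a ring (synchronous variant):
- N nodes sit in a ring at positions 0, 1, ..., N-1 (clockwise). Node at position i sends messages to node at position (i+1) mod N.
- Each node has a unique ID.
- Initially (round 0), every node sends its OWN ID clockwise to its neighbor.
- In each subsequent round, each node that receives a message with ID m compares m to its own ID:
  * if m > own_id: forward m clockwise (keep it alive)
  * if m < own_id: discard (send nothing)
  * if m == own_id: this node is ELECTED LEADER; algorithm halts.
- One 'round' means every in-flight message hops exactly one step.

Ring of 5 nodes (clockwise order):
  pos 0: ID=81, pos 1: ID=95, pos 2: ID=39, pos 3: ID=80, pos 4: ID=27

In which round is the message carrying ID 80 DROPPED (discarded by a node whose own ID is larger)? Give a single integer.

Answer: 2

Derivation:
Round 1: pos1(id95) recv 81: drop; pos2(id39) recv 95: fwd; pos3(id80) recv 39: drop; pos4(id27) recv 80: fwd; pos0(id81) recv 27: drop
Round 2: pos3(id80) recv 95: fwd; pos0(id81) recv 80: drop
Round 3: pos4(id27) recv 95: fwd
Round 4: pos0(id81) recv 95: fwd
Round 5: pos1(id95) recv 95: ELECTED
Message ID 80 originates at pos 3; dropped at pos 0 in round 2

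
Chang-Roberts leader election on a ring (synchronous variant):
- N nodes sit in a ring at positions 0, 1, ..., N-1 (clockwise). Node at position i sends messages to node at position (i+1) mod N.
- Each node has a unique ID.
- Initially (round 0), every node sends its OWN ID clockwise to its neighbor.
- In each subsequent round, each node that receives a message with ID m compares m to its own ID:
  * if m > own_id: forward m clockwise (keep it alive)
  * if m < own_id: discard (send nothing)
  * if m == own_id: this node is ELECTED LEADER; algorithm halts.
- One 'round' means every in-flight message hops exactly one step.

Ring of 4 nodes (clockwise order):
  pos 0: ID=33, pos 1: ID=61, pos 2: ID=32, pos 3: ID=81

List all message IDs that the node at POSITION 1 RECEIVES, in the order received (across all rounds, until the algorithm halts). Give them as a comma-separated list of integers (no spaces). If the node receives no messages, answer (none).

Answer: 33,81

Derivation:
Round 1: pos1(id61) recv 33: drop; pos2(id32) recv 61: fwd; pos3(id81) recv 32: drop; pos0(id33) recv 81: fwd
Round 2: pos3(id81) recv 61: drop; pos1(id61) recv 81: fwd
Round 3: pos2(id32) recv 81: fwd
Round 4: pos3(id81) recv 81: ELECTED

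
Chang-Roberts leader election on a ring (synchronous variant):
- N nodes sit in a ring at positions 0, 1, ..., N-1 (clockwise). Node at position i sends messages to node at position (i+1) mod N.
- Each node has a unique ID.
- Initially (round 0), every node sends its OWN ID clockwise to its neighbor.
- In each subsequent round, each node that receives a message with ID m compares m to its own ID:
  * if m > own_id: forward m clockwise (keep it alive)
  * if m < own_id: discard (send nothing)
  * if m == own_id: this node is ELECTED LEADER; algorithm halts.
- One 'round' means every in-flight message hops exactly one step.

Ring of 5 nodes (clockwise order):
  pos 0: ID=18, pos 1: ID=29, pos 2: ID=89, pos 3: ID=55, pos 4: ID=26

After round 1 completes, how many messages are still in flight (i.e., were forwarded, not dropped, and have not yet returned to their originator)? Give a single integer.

Round 1: pos1(id29) recv 18: drop; pos2(id89) recv 29: drop; pos3(id55) recv 89: fwd; pos4(id26) recv 55: fwd; pos0(id18) recv 26: fwd
After round 1: 3 messages still in flight

Answer: 3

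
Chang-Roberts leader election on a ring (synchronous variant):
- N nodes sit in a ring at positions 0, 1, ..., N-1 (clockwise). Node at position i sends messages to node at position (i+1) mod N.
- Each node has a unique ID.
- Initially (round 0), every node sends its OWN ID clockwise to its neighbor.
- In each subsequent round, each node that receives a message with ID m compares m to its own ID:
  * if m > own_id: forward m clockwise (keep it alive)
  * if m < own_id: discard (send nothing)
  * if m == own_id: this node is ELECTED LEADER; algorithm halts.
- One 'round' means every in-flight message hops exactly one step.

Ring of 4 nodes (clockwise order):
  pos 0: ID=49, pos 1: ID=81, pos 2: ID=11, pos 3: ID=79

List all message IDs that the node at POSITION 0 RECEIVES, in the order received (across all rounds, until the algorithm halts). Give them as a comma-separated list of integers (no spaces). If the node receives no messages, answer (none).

Answer: 79,81

Derivation:
Round 1: pos1(id81) recv 49: drop; pos2(id11) recv 81: fwd; pos3(id79) recv 11: drop; pos0(id49) recv 79: fwd
Round 2: pos3(id79) recv 81: fwd; pos1(id81) recv 79: drop
Round 3: pos0(id49) recv 81: fwd
Round 4: pos1(id81) recv 81: ELECTED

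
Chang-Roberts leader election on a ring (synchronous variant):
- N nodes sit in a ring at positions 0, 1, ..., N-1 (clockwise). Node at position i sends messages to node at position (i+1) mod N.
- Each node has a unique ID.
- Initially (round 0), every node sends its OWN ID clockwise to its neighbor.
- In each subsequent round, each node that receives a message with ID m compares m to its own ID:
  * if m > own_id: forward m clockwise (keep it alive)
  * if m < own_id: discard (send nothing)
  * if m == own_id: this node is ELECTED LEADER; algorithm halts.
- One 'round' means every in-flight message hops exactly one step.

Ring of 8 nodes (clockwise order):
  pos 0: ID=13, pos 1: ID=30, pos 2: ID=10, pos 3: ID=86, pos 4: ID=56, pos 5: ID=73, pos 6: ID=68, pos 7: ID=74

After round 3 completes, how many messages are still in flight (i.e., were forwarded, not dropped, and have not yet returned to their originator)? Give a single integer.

Answer: 2

Derivation:
Round 1: pos1(id30) recv 13: drop; pos2(id10) recv 30: fwd; pos3(id86) recv 10: drop; pos4(id56) recv 86: fwd; pos5(id73) recv 56: drop; pos6(id68) recv 73: fwd; pos7(id74) recv 68: drop; pos0(id13) recv 74: fwd
Round 2: pos3(id86) recv 30: drop; pos5(id73) recv 86: fwd; pos7(id74) recv 73: drop; pos1(id30) recv 74: fwd
Round 3: pos6(id68) recv 86: fwd; pos2(id10) recv 74: fwd
After round 3: 2 messages still in flight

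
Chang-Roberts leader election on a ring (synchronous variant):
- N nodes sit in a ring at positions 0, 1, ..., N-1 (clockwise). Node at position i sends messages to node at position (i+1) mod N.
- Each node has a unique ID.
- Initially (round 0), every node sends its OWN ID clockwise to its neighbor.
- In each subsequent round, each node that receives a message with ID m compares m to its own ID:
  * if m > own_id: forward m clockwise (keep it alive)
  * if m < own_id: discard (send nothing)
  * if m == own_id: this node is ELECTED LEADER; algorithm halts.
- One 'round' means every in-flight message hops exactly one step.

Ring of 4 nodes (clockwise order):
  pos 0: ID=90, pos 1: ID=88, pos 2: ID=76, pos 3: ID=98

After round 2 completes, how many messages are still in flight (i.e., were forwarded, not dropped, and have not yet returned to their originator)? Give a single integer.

Round 1: pos1(id88) recv 90: fwd; pos2(id76) recv 88: fwd; pos3(id98) recv 76: drop; pos0(id90) recv 98: fwd
Round 2: pos2(id76) recv 90: fwd; pos3(id98) recv 88: drop; pos1(id88) recv 98: fwd
After round 2: 2 messages still in flight

Answer: 2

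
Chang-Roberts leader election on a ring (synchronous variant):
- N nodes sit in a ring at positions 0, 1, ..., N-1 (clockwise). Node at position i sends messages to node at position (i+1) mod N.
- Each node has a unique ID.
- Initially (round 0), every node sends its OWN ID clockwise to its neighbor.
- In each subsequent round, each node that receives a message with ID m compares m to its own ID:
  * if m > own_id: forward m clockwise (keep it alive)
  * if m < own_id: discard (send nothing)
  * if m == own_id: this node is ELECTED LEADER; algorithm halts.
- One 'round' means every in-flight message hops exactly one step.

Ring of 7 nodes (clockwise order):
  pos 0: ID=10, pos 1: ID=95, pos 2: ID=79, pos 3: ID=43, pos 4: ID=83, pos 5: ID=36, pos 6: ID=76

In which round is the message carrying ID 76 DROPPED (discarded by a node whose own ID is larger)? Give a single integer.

Answer: 2

Derivation:
Round 1: pos1(id95) recv 10: drop; pos2(id79) recv 95: fwd; pos3(id43) recv 79: fwd; pos4(id83) recv 43: drop; pos5(id36) recv 83: fwd; pos6(id76) recv 36: drop; pos0(id10) recv 76: fwd
Round 2: pos3(id43) recv 95: fwd; pos4(id83) recv 79: drop; pos6(id76) recv 83: fwd; pos1(id95) recv 76: drop
Round 3: pos4(id83) recv 95: fwd; pos0(id10) recv 83: fwd
Round 4: pos5(id36) recv 95: fwd; pos1(id95) recv 83: drop
Round 5: pos6(id76) recv 95: fwd
Round 6: pos0(id10) recv 95: fwd
Round 7: pos1(id95) recv 95: ELECTED
Message ID 76 originates at pos 6; dropped at pos 1 in round 2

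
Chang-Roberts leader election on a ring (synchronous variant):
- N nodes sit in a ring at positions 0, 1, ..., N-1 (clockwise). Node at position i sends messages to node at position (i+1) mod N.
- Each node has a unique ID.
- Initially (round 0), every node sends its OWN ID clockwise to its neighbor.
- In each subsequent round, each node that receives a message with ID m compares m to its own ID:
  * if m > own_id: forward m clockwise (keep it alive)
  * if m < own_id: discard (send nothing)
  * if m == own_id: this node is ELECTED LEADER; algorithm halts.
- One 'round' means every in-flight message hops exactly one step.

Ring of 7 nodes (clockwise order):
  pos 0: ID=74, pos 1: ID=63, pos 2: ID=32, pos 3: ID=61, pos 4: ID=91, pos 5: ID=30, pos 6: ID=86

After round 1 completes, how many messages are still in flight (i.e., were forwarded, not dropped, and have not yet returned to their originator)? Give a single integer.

Answer: 4

Derivation:
Round 1: pos1(id63) recv 74: fwd; pos2(id32) recv 63: fwd; pos3(id61) recv 32: drop; pos4(id91) recv 61: drop; pos5(id30) recv 91: fwd; pos6(id86) recv 30: drop; pos0(id74) recv 86: fwd
After round 1: 4 messages still in flight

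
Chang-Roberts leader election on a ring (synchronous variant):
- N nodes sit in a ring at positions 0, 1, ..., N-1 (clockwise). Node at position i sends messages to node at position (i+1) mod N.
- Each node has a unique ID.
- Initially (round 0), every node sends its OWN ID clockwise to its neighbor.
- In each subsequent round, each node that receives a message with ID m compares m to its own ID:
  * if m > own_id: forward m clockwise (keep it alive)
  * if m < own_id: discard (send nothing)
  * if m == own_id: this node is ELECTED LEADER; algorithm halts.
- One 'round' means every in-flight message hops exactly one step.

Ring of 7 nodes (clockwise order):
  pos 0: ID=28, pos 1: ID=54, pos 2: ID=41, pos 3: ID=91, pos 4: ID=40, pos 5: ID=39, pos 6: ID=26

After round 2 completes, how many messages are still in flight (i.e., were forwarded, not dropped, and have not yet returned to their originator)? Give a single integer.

Round 1: pos1(id54) recv 28: drop; pos2(id41) recv 54: fwd; pos3(id91) recv 41: drop; pos4(id40) recv 91: fwd; pos5(id39) recv 40: fwd; pos6(id26) recv 39: fwd; pos0(id28) recv 26: drop
Round 2: pos3(id91) recv 54: drop; pos5(id39) recv 91: fwd; pos6(id26) recv 40: fwd; pos0(id28) recv 39: fwd
After round 2: 3 messages still in flight

Answer: 3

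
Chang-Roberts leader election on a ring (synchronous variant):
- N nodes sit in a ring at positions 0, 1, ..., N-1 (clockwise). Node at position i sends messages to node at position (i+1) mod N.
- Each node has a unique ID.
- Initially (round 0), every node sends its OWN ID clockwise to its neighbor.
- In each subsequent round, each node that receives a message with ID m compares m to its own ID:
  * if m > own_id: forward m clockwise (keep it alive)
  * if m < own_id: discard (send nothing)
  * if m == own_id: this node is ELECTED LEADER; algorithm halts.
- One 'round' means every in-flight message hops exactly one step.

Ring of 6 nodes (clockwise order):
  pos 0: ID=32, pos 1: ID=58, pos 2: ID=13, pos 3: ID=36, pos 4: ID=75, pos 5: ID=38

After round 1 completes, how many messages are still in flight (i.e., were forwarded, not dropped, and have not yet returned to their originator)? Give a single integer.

Answer: 3

Derivation:
Round 1: pos1(id58) recv 32: drop; pos2(id13) recv 58: fwd; pos3(id36) recv 13: drop; pos4(id75) recv 36: drop; pos5(id38) recv 75: fwd; pos0(id32) recv 38: fwd
After round 1: 3 messages still in flight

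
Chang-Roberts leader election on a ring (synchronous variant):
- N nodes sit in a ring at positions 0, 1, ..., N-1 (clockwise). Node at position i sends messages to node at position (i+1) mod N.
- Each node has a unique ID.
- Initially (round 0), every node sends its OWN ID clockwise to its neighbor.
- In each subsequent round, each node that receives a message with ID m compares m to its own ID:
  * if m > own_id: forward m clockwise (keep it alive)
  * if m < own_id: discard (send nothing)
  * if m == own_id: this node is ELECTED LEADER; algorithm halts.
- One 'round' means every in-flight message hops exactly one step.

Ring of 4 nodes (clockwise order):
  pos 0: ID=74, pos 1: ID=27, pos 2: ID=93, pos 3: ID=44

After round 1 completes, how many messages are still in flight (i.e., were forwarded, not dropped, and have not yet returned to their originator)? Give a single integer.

Round 1: pos1(id27) recv 74: fwd; pos2(id93) recv 27: drop; pos3(id44) recv 93: fwd; pos0(id74) recv 44: drop
After round 1: 2 messages still in flight

Answer: 2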